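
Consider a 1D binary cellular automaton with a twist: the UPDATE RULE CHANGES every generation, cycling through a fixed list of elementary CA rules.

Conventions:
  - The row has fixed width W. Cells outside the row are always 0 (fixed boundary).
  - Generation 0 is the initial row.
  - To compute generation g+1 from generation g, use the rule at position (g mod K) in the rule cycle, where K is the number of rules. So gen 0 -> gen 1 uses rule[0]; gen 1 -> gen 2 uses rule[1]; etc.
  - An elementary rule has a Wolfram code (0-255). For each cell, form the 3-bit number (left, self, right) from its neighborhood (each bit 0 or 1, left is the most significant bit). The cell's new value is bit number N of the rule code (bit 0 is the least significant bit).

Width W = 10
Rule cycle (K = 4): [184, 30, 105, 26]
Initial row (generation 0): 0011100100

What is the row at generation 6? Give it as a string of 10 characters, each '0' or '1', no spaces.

Answer: 1010010101

Derivation:
Gen 0: 0011100100
Gen 1 (rule 184): 0011010010
Gen 2 (rule 30): 0110011111
Gen 3 (rule 105): 0110010001
Gen 4 (rule 26): 1101101010
Gen 5 (rule 184): 1011010101
Gen 6 (rule 30): 1010010101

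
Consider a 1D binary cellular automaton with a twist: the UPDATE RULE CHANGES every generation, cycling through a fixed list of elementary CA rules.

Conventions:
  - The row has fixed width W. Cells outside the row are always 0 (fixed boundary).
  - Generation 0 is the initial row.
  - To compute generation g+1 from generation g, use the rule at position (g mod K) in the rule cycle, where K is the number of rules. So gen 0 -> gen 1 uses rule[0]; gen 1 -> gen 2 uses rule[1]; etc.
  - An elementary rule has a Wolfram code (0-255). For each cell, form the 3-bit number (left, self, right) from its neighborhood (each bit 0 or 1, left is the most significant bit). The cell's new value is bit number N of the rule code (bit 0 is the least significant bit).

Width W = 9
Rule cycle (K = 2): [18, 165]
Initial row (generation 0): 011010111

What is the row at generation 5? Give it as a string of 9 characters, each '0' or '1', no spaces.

Gen 0: 011010111
Gen 1 (rule 18): 100000000
Gen 2 (rule 165): 101111111
Gen 3 (rule 18): 000000000
Gen 4 (rule 165): 111111111
Gen 5 (rule 18): 000000000

Answer: 000000000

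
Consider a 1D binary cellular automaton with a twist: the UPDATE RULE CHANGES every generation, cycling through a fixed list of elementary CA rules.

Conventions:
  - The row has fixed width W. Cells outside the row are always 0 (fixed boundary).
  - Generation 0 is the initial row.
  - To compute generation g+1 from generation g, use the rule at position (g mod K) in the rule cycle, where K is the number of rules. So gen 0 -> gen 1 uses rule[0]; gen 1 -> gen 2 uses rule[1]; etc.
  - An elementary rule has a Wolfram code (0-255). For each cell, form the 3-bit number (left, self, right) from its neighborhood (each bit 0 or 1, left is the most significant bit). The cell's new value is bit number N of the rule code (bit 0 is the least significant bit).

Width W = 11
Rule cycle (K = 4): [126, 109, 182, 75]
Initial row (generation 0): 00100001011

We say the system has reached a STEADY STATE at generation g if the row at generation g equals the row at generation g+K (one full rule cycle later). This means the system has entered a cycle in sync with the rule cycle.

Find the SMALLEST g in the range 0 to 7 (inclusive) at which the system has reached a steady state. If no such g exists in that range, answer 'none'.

Gen 0: 00100001011
Gen 1 (rule 126): 01110011111
Gen 2 (rule 109): 01010010001
Gen 3 (rule 182): 11111111011
Gen 4 (rule 75): 10000001011
Gen 5 (rule 126): 11000011111
Gen 6 (rule 109): 11011010001
Gen 7 (rule 182): 00100111011
Gen 8 (rule 75): 11001101011
Gen 9 (rule 126): 11111111111
Gen 10 (rule 109): 10000000001
Gen 11 (rule 182): 11000000011

Answer: none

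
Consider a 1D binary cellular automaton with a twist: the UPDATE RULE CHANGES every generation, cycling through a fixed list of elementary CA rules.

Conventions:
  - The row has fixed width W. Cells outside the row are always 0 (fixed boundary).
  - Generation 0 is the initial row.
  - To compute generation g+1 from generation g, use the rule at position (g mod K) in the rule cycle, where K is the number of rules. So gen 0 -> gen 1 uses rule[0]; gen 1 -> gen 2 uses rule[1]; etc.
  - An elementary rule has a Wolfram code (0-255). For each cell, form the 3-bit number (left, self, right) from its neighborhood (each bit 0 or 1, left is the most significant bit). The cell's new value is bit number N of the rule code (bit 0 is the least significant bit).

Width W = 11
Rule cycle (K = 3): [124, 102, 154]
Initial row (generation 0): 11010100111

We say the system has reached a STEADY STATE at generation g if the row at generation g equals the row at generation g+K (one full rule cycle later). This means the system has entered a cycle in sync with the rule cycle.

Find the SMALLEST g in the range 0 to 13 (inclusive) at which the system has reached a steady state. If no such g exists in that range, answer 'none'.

Answer: 9

Derivation:
Gen 0: 11010100111
Gen 1 (rule 124): 11111110101
Gen 2 (rule 102): 00000011111
Gen 3 (rule 154): 00000111110
Gen 4 (rule 124): 00000100011
Gen 5 (rule 102): 00001100101
Gen 6 (rule 154): 00011011000
Gen 7 (rule 124): 00011111100
Gen 8 (rule 102): 00100000100
Gen 9 (rule 154): 01010001010
Gen 10 (rule 124): 01111001111
Gen 11 (rule 102): 10001010001
Gen 12 (rule 154): 01010001010
Gen 13 (rule 124): 01111001111
Gen 14 (rule 102): 10001010001
Gen 15 (rule 154): 01010001010
Gen 16 (rule 124): 01111001111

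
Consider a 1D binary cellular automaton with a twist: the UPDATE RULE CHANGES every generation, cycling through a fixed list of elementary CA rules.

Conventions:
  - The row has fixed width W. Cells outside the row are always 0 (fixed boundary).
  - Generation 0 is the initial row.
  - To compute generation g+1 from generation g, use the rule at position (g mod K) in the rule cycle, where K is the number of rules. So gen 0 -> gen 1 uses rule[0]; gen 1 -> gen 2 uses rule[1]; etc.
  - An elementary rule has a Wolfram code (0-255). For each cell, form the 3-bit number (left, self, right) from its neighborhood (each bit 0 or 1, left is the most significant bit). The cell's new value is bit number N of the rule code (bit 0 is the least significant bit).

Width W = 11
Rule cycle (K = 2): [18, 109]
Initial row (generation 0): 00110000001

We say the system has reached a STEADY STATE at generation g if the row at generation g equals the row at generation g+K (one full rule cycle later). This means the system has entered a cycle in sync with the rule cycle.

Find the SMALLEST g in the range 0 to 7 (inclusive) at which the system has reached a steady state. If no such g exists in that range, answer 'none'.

Answer: 5

Derivation:
Gen 0: 00110000001
Gen 1 (rule 18): 01001000010
Gen 2 (rule 109): 01001011010
Gen 3 (rule 18): 10110000001
Gen 4 (rule 109): 11110111101
Gen 5 (rule 18): 00000000000
Gen 6 (rule 109): 11111111111
Gen 7 (rule 18): 00000000000
Gen 8 (rule 109): 11111111111
Gen 9 (rule 18): 00000000000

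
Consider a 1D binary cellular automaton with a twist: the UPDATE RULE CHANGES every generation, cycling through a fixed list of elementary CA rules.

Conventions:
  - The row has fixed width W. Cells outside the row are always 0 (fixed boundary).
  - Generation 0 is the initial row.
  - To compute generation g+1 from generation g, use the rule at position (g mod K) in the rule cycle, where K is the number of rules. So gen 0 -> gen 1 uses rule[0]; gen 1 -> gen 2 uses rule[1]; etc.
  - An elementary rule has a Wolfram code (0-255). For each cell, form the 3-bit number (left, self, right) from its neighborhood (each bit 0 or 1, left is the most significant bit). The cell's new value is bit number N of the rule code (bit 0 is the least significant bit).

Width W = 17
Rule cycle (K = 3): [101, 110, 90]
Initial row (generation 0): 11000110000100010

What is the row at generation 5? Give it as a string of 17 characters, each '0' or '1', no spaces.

Gen 0: 11000110000100010
Gen 1 (rule 101): 01010010110101010
Gen 2 (rule 110): 11110111111111110
Gen 3 (rule 90): 10010100000000011
Gen 4 (rule 101): 10011101111111001
Gen 5 (rule 110): 10110111000001011

Answer: 10110111000001011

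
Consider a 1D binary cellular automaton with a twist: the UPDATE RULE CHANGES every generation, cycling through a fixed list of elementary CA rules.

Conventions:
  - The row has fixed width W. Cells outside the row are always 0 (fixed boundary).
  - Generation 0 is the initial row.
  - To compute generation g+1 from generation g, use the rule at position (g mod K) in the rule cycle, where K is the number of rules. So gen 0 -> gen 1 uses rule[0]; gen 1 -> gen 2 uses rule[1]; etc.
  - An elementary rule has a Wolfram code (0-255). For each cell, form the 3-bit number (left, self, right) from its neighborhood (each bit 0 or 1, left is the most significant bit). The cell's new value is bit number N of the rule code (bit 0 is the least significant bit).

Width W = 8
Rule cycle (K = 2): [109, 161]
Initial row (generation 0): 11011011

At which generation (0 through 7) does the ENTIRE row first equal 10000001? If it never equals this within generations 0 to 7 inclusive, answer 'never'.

Answer: never

Derivation:
Gen 0: 11011011
Gen 1 (rule 109): 11111111
Gen 2 (rule 161): 01111110
Gen 3 (rule 109): 01000010
Gen 4 (rule 161): 00011000
Gen 5 (rule 109): 11011011
Gen 6 (rule 161): 00100100
Gen 7 (rule 109): 10100101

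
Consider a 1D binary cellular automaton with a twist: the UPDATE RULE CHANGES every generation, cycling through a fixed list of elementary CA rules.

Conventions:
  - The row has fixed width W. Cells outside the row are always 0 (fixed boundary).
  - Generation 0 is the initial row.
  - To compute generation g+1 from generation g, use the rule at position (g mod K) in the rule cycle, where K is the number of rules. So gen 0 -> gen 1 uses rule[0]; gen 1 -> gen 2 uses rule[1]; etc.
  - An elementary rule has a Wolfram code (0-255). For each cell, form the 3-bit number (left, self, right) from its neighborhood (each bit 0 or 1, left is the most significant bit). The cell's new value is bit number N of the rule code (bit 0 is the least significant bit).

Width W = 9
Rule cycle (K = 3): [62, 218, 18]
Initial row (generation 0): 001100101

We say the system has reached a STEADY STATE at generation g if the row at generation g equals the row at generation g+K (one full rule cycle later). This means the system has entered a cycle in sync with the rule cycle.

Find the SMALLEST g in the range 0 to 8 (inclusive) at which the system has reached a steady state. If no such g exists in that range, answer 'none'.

Answer: 3

Derivation:
Gen 0: 001100101
Gen 1 (rule 62): 011011111
Gen 2 (rule 218): 111011111
Gen 3 (rule 18): 000000000
Gen 4 (rule 62): 000000000
Gen 5 (rule 218): 000000000
Gen 6 (rule 18): 000000000
Gen 7 (rule 62): 000000000
Gen 8 (rule 218): 000000000
Gen 9 (rule 18): 000000000
Gen 10 (rule 62): 000000000
Gen 11 (rule 218): 000000000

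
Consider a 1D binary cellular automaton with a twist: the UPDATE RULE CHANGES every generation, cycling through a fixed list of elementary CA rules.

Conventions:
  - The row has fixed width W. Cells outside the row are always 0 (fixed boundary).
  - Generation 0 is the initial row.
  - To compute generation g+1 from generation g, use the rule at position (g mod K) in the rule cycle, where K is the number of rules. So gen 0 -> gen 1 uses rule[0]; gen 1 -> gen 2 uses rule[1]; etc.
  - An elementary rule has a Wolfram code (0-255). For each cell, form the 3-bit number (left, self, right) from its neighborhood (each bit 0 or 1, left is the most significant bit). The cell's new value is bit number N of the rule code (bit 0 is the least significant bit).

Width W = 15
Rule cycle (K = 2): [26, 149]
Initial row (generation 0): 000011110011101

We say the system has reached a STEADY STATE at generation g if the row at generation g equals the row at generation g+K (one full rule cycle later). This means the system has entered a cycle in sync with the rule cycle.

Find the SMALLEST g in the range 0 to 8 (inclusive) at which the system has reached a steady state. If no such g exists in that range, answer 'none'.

Gen 0: 000011110011101
Gen 1 (rule 26): 000110001110000
Gen 2 (rule 149): 110001100101111
Gen 3 (rule 26): 101011011001000
Gen 4 (rule 149): 101000000101111
Gen 5 (rule 26): 000100001001000
Gen 6 (rule 149): 110111101101111
Gen 7 (rule 26): 100100001001000
Gen 8 (rule 149): 110111101101111
Gen 9 (rule 26): 100100001001000
Gen 10 (rule 149): 110111101101111

Answer: 6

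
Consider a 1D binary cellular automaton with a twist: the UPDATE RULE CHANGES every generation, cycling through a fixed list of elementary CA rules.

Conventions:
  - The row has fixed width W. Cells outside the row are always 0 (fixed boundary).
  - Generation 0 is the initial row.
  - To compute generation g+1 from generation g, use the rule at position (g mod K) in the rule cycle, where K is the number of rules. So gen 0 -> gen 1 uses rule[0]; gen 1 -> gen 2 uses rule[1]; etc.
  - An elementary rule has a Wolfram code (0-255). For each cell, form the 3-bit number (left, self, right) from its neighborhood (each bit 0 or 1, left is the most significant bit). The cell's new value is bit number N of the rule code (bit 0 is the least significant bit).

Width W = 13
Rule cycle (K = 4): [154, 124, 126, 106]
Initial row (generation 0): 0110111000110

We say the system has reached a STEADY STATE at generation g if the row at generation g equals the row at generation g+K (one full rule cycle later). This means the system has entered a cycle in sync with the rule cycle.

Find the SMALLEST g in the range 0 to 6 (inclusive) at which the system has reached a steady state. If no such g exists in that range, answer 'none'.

Answer: none

Derivation:
Gen 0: 0110111000110
Gen 1 (rule 154): 1100110101101
Gen 2 (rule 124): 1110111111111
Gen 3 (rule 126): 1011100000001
Gen 4 (rule 106): 0110100000010
Gen 5 (rule 154): 1100010000101
Gen 6 (rule 124): 1110011000111
Gen 7 (rule 126): 1011111101101
Gen 8 (rule 106): 0110000111110
Gen 9 (rule 154): 1101001111101
Gen 10 (rule 124): 1111101000111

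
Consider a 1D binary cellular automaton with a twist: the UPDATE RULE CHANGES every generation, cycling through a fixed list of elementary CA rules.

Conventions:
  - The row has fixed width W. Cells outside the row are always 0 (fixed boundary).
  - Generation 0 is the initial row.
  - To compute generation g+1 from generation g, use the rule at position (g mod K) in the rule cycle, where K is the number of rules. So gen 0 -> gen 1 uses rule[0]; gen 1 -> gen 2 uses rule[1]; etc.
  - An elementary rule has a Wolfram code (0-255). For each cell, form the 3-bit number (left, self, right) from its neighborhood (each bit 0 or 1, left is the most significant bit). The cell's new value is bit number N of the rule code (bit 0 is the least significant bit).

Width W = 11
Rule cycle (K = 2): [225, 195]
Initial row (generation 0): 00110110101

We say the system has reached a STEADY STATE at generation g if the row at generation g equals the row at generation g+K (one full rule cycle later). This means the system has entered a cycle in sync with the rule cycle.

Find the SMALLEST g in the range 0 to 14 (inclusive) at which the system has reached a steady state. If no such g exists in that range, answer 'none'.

Gen 0: 00110110101
Gen 1 (rule 225): 10011011010
Gen 2 (rule 195): 00101001000
Gen 3 (rule 225): 10010000011
Gen 4 (rule 195): 00100111101
Gen 5 (rule 225): 10000011110
Gen 6 (rule 195): 00111101110
Gen 7 (rule 225): 10011110110
Gen 8 (rule 195): 00101110010
Gen 9 (rule 225): 10010110000
Gen 10 (rule 195): 00100010111
Gen 11 (rule 225): 10001001011
Gen 12 (rule 195): 00110010001
Gen 13 (rule 225): 10010000100
Gen 14 (rule 195): 00100111001
Gen 15 (rule 225): 10000011000
Gen 16 (rule 195): 00111101011

Answer: none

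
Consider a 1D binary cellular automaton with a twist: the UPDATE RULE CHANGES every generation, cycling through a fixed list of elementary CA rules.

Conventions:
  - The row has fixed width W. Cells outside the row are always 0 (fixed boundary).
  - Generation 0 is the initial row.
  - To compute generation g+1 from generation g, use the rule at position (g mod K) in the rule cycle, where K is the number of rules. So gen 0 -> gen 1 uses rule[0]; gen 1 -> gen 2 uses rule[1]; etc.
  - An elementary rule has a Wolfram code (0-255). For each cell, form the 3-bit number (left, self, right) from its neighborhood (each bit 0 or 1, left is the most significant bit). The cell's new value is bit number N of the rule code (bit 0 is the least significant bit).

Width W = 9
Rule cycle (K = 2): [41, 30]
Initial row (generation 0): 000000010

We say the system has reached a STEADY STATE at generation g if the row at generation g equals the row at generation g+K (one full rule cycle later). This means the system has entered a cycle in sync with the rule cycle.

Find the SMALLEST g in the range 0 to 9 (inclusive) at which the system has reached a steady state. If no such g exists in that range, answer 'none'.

Answer: none

Derivation:
Gen 0: 000000010
Gen 1 (rule 41): 111111000
Gen 2 (rule 30): 100000100
Gen 3 (rule 41): 001110001
Gen 4 (rule 30): 011001011
Gen 5 (rule 41): 010000110
Gen 6 (rule 30): 111001101
Gen 7 (rule 41): 100001010
Gen 8 (rule 30): 110011011
Gen 9 (rule 41): 100010110
Gen 10 (rule 30): 110110101
Gen 11 (rule 41): 101101010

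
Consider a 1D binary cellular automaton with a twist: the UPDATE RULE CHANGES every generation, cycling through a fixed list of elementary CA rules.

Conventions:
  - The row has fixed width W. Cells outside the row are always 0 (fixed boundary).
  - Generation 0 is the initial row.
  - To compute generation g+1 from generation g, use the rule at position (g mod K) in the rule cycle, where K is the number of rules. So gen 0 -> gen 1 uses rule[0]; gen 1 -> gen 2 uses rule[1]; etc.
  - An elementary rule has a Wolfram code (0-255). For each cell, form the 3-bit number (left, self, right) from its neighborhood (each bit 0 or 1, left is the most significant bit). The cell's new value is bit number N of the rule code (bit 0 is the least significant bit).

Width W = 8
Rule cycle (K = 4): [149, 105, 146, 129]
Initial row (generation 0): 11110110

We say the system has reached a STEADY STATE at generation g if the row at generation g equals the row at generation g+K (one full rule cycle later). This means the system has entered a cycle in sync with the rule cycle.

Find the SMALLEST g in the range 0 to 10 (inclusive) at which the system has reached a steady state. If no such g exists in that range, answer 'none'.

Answer: none

Derivation:
Gen 0: 11110110
Gen 1 (rule 149): 01100001
Gen 2 (rule 105): 01101100
Gen 3 (rule 146): 10000010
Gen 4 (rule 129): 00111000
Gen 5 (rule 149): 10010111
Gen 6 (rule 105): 00001101
Gen 7 (rule 146): 00010000
Gen 8 (rule 129): 11000111
Gen 9 (rule 149): 00110010
Gen 10 (rule 105): 10110000
Gen 11 (rule 146): 00001000
Gen 12 (rule 129): 11100011
Gen 13 (rule 149): 01011000
Gen 14 (rule 105): 00111011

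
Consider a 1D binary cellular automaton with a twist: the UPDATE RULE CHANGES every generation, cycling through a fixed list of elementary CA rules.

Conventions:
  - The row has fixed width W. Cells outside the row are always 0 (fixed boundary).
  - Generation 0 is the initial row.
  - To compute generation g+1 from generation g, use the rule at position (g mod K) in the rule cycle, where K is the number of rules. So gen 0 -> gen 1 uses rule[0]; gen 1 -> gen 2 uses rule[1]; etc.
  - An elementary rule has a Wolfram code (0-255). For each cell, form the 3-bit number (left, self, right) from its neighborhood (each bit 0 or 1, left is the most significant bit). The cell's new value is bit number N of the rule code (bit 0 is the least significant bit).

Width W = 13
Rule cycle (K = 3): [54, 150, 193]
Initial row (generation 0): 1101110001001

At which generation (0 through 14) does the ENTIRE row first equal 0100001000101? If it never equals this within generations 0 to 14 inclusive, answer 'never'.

Answer: 9

Derivation:
Gen 0: 1101110001001
Gen 1 (rule 54): 0010001011111
Gen 2 (rule 150): 0111011001110
Gen 3 (rule 193): 0011001000110
Gen 4 (rule 54): 0100111101001
Gen 5 (rule 150): 1111011001111
Gen 6 (rule 193): 0111001000111
Gen 7 (rule 54): 1000111101000
Gen 8 (rule 150): 1101011001100
Gen 9 (rule 193): 0100001000101
Gen 10 (rule 54): 1110011101111
Gen 11 (rule 150): 0101101000110
Gen 12 (rule 193): 0000100010010
Gen 13 (rule 54): 0001110111111
Gen 14 (rule 150): 0010100011110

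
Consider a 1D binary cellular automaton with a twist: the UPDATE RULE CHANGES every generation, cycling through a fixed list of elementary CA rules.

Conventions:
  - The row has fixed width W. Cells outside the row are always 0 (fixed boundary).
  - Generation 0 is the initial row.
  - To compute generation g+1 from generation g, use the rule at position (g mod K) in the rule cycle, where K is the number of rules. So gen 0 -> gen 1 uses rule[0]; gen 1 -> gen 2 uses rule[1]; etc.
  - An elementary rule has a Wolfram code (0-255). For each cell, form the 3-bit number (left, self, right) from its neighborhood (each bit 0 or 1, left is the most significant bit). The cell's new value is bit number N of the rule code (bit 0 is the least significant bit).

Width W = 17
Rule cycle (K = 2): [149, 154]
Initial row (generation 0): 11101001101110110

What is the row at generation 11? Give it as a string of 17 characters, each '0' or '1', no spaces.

Answer: 10111111011011011

Derivation:
Gen 0: 11101001101110110
Gen 1 (rule 149): 01001100000100001
Gen 2 (rule 154): 10111010001010010
Gen 3 (rule 149): 10010011101011011
Gen 4 (rule 154): 01101111000010010
Gen 5 (rule 149): 00000110111011011
Gen 6 (rule 154): 00001100110010010
Gen 7 (rule 149): 11100010001011011
Gen 8 (rule 154): 11010101010010010
Gen 9 (rule 149): 00010101011011011
Gen 10 (rule 154): 00100000010010010
Gen 11 (rule 149): 10111111011011011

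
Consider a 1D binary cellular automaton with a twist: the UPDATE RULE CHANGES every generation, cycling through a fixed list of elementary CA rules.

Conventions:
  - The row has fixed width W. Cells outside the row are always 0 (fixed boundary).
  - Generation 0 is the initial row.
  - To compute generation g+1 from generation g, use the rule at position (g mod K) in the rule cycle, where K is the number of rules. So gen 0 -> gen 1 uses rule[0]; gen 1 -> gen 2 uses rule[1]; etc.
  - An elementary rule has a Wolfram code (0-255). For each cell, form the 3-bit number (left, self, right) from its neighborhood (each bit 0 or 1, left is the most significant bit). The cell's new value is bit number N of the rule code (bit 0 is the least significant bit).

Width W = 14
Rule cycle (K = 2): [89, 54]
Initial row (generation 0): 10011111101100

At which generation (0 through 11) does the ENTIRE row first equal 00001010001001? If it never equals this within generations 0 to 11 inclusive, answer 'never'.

Answer: never

Derivation:
Gen 0: 10011111101100
Gen 1 (rule 89): 01010000101111
Gen 2 (rule 54): 11111001110000
Gen 3 (rule 89): 10001101011111
Gen 4 (rule 54): 11010011100000
Gen 5 (rule 89): 11001010111111
Gen 6 (rule 54): 00111111000000
Gen 7 (rule 89): 10100001111111
Gen 8 (rule 54): 11110010000000
Gen 9 (rule 89): 10011001111111
Gen 10 (rule 54): 11100110000000
Gen 11 (rule 89): 10110111111111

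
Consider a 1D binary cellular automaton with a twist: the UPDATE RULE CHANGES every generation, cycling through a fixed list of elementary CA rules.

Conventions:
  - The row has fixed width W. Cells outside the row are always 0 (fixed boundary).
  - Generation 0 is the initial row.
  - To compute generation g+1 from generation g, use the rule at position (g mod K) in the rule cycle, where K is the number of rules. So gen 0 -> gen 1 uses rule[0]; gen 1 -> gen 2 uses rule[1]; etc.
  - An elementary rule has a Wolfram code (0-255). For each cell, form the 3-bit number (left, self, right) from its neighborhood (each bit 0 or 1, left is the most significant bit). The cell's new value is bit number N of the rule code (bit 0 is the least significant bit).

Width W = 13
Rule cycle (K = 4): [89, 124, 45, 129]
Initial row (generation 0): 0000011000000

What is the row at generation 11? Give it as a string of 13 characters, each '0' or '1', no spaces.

Answer: 1011101011001

Derivation:
Gen 0: 0000011000000
Gen 1 (rule 89): 1111011111111
Gen 2 (rule 124): 1001110000001
Gen 3 (rule 45): 1001000111101
Gen 4 (rule 129): 0000010011000
Gen 5 (rule 89): 1111001011111
Gen 6 (rule 124): 1001101110001
Gen 7 (rule 45): 1001011000101
Gen 8 (rule 129): 0000000010000
Gen 9 (rule 89): 1111111001111
Gen 10 (rule 124): 1000001101001
Gen 11 (rule 45): 1011101011001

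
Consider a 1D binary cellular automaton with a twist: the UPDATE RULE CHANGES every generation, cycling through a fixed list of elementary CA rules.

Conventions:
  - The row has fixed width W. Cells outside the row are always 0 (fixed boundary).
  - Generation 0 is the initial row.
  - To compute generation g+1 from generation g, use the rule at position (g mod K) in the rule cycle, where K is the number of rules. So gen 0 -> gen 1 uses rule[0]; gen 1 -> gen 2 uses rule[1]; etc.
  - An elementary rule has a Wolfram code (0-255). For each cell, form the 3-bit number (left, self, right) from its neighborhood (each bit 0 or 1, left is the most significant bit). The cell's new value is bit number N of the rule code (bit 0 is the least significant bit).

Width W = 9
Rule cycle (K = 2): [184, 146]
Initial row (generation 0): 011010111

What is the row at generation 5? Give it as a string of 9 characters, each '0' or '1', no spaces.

Gen 0: 011010111
Gen 1 (rule 184): 010101110
Gen 2 (rule 146): 100000101
Gen 3 (rule 184): 010000010
Gen 4 (rule 146): 101000101
Gen 5 (rule 184): 010100010

Answer: 010100010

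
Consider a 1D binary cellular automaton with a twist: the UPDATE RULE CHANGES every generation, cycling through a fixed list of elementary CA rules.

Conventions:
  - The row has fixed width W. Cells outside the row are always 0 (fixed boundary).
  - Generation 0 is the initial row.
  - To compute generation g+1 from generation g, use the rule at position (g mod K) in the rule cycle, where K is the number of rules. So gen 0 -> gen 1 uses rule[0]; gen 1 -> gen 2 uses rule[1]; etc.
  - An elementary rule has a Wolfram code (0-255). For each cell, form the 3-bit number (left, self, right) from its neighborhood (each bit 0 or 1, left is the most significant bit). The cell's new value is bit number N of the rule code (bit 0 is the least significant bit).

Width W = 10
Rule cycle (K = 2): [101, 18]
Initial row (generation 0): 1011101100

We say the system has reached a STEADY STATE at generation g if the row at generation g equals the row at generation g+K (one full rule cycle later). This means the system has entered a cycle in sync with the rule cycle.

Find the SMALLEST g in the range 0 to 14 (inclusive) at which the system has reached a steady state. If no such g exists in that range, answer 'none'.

Answer: 10

Derivation:
Gen 0: 1011101100
Gen 1 (rule 101): 1100110101
Gen 2 (rule 18): 0011000000
Gen 3 (rule 101): 1001011111
Gen 4 (rule 18): 0110000000
Gen 5 (rule 101): 0010111111
Gen 6 (rule 18): 0100000000
Gen 7 (rule 101): 0101111111
Gen 8 (rule 18): 1000000000
Gen 9 (rule 101): 1011111111
Gen 10 (rule 18): 0000000000
Gen 11 (rule 101): 1111111111
Gen 12 (rule 18): 0000000000
Gen 13 (rule 101): 1111111111
Gen 14 (rule 18): 0000000000
Gen 15 (rule 101): 1111111111
Gen 16 (rule 18): 0000000000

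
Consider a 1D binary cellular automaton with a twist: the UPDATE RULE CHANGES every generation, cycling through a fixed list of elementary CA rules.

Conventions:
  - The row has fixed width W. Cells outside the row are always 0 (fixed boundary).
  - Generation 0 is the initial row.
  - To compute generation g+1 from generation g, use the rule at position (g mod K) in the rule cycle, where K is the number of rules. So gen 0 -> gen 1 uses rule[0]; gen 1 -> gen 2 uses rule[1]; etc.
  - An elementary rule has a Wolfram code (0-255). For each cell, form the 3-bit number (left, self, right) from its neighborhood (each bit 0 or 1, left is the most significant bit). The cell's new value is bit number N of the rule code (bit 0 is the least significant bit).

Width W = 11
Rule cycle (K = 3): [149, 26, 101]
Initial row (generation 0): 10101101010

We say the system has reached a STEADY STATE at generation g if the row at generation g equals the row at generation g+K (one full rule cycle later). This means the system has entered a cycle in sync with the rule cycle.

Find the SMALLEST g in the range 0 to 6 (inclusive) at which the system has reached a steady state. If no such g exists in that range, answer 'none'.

Answer: 6

Derivation:
Gen 0: 10101101010
Gen 1 (rule 149): 10100001011
Gen 2 (rule 26): 00010010010
Gen 3 (rule 101): 11010010010
Gen 4 (rule 149): 00011011011
Gen 5 (rule 26): 00110010010
Gen 6 (rule 101): 10010010010
Gen 7 (rule 149): 11011011011
Gen 8 (rule 26): 10010010010
Gen 9 (rule 101): 10010010010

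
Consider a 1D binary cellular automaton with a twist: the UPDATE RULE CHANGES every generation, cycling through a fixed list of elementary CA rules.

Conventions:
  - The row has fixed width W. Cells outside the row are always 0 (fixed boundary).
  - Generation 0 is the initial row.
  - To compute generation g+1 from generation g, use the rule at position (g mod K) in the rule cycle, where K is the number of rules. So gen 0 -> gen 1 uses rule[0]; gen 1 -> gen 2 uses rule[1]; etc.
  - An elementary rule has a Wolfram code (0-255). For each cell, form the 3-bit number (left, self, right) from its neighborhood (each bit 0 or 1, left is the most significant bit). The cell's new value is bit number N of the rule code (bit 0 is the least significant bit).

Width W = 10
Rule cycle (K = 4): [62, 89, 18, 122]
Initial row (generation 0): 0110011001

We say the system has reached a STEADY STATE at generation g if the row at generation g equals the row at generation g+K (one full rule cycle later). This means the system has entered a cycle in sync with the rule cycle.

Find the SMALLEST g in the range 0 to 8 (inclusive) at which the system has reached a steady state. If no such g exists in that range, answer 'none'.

Answer: 3

Derivation:
Gen 0: 0110011001
Gen 1 (rule 62): 1101110111
Gen 2 (rule 89): 1101010101
Gen 3 (rule 18): 0000000000
Gen 4 (rule 122): 0000000000
Gen 5 (rule 62): 0000000000
Gen 6 (rule 89): 1111111111
Gen 7 (rule 18): 0000000000
Gen 8 (rule 122): 0000000000
Gen 9 (rule 62): 0000000000
Gen 10 (rule 89): 1111111111
Gen 11 (rule 18): 0000000000
Gen 12 (rule 122): 0000000000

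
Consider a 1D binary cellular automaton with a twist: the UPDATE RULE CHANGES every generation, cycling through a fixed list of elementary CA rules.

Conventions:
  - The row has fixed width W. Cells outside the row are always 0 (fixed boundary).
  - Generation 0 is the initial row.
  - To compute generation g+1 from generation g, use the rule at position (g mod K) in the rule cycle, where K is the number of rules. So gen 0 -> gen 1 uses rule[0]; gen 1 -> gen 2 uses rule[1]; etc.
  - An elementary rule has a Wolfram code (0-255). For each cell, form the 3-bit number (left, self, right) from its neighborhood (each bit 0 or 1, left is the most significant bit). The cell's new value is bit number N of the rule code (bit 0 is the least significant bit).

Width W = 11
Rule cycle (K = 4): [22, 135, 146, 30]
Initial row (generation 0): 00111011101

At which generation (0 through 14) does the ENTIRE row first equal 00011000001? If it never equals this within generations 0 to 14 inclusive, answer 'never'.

Answer: 4

Derivation:
Gen 0: 00111011101
Gen 1 (rule 22): 01000000001
Gen 2 (rule 135): 11011111111
Gen 3 (rule 146): 00001111110
Gen 4 (rule 30): 00011000001
Gen 5 (rule 22): 00100100011
Gen 6 (rule 135): 11101101100
Gen 7 (rule 146): 01000000010
Gen 8 (rule 30): 11100000111
Gen 9 (rule 22): 00010001000
Gen 10 (rule 135): 11110111011
Gen 11 (rule 146): 01100010000
Gen 12 (rule 30): 11010111000
Gen 13 (rule 22): 00010000100
Gen 14 (rule 135): 11110111101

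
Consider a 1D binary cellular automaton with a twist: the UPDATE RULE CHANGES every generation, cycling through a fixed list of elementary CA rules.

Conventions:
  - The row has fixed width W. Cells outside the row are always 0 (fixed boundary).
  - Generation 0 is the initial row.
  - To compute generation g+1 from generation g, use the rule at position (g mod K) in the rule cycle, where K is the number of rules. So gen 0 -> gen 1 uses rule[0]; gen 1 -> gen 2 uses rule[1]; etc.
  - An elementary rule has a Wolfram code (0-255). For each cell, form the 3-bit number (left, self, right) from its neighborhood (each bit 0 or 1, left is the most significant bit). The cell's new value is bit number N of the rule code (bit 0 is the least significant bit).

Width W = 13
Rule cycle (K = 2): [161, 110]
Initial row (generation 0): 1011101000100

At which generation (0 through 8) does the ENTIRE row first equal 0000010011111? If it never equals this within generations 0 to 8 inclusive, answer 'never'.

Gen 0: 1011101000100
Gen 1 (rule 161): 0101010010001
Gen 2 (rule 110): 1111110110011
Gen 3 (rule 161): 0111101000000
Gen 4 (rule 110): 1100111000000
Gen 5 (rule 161): 0000010011111
Gen 6 (rule 110): 0000110110001
Gen 7 (rule 161): 1110001000100
Gen 8 (rule 110): 1010011001100

Answer: 5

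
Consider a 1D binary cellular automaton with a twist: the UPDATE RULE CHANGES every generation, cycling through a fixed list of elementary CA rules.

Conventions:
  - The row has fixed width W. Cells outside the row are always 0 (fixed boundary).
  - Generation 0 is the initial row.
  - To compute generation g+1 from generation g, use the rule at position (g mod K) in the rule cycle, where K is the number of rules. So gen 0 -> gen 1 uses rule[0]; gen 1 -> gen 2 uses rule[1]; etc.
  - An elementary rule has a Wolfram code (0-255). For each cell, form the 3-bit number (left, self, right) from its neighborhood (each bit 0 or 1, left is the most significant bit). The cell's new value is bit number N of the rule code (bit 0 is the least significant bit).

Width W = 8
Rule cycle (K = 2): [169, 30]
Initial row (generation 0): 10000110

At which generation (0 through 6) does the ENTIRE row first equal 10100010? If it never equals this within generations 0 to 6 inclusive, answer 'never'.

Answer: never

Derivation:
Gen 0: 10000110
Gen 1 (rule 169): 00110100
Gen 2 (rule 30): 01100110
Gen 3 (rule 169): 01000100
Gen 4 (rule 30): 11101110
Gen 5 (rule 169): 11011100
Gen 6 (rule 30): 10010010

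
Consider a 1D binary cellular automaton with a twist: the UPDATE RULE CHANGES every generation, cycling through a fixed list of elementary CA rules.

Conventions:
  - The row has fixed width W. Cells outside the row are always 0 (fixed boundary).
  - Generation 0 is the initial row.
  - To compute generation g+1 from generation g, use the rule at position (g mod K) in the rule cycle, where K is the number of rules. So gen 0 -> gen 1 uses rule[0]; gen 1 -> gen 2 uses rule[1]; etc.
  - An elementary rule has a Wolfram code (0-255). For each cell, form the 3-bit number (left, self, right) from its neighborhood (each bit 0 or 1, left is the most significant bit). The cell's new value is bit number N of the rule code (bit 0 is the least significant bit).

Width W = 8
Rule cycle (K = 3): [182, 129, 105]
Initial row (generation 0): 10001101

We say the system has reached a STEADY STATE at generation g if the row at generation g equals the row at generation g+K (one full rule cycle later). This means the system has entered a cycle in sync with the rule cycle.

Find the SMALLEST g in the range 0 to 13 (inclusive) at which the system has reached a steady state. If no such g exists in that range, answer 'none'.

Answer: none

Derivation:
Gen 0: 10001101
Gen 1 (rule 182): 11010011
Gen 2 (rule 129): 00000000
Gen 3 (rule 105): 11111111
Gen 4 (rule 182): 01111110
Gen 5 (rule 129): 00111100
Gen 6 (rule 105): 10100101
Gen 7 (rule 182): 11111111
Gen 8 (rule 129): 01111110
Gen 9 (rule 105): 01000010
Gen 10 (rule 182): 11100111
Gen 11 (rule 129): 01000010
Gen 12 (rule 105): 00011000
Gen 13 (rule 182): 00100100
Gen 14 (rule 129): 10000001
Gen 15 (rule 105): 00111100
Gen 16 (rule 182): 01011010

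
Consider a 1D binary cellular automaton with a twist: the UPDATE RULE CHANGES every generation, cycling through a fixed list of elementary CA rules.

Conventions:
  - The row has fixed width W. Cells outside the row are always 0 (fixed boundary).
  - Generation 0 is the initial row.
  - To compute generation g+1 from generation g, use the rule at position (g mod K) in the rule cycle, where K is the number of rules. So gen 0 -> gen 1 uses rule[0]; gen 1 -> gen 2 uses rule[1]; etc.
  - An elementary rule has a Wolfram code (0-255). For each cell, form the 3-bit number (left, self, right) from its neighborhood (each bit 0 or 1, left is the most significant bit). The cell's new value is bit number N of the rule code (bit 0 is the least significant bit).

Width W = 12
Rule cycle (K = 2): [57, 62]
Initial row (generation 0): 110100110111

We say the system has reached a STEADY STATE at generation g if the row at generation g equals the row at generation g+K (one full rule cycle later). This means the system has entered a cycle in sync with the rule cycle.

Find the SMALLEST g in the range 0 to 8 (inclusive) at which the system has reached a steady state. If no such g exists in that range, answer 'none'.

Answer: none

Derivation:
Gen 0: 110100110111
Gen 1 (rule 57): 101010101100
Gen 2 (rule 62): 111111111010
Gen 3 (rule 57): 100000000101
Gen 4 (rule 62): 110000001111
Gen 5 (rule 57): 101111101000
Gen 6 (rule 62): 111000011100
Gen 7 (rule 57): 100111010011
Gen 8 (rule 62): 111100111110
Gen 9 (rule 57): 100010100001
Gen 10 (rule 62): 110111110011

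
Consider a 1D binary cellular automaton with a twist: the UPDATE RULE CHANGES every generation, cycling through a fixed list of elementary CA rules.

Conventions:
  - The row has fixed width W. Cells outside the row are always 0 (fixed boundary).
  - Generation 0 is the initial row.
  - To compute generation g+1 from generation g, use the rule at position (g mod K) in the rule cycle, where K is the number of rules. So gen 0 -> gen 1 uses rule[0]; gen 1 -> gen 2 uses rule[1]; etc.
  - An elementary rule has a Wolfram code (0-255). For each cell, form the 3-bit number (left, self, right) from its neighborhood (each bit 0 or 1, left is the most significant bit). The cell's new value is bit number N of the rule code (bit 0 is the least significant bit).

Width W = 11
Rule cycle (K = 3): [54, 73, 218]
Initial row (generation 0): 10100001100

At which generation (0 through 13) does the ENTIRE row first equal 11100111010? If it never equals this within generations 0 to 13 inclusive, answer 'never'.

Answer: never

Derivation:
Gen 0: 10100001100
Gen 1 (rule 54): 11110010010
Gen 2 (rule 73): 10010000000
Gen 3 (rule 218): 01101000000
Gen 4 (rule 54): 10011100000
Gen 5 (rule 73): 00010101111
Gen 6 (rule 218): 00100001111
Gen 7 (rule 54): 01110010000
Gen 8 (rule 73): 01010000111
Gen 9 (rule 218): 10001001111
Gen 10 (rule 54): 11011110000
Gen 11 (rule 73): 11010010111
Gen 12 (rule 218): 11001100111
Gen 13 (rule 54): 00110011000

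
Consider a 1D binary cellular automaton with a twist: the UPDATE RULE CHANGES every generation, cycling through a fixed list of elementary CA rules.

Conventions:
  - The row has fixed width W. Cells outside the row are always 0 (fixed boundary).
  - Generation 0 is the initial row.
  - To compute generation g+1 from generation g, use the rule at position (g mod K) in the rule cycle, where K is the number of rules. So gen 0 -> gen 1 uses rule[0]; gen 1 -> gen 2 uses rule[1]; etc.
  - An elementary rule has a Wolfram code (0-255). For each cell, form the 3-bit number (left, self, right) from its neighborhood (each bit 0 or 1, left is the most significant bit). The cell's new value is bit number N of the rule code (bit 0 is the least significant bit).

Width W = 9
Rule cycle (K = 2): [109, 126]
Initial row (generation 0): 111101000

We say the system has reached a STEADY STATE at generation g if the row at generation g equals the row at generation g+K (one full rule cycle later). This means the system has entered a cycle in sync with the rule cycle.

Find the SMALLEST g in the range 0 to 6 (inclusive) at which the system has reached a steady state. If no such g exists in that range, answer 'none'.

Answer: 2

Derivation:
Gen 0: 111101000
Gen 1 (rule 109): 100111011
Gen 2 (rule 126): 111101111
Gen 3 (rule 109): 100111001
Gen 4 (rule 126): 111101111
Gen 5 (rule 109): 100111001
Gen 6 (rule 126): 111101111
Gen 7 (rule 109): 100111001
Gen 8 (rule 126): 111101111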